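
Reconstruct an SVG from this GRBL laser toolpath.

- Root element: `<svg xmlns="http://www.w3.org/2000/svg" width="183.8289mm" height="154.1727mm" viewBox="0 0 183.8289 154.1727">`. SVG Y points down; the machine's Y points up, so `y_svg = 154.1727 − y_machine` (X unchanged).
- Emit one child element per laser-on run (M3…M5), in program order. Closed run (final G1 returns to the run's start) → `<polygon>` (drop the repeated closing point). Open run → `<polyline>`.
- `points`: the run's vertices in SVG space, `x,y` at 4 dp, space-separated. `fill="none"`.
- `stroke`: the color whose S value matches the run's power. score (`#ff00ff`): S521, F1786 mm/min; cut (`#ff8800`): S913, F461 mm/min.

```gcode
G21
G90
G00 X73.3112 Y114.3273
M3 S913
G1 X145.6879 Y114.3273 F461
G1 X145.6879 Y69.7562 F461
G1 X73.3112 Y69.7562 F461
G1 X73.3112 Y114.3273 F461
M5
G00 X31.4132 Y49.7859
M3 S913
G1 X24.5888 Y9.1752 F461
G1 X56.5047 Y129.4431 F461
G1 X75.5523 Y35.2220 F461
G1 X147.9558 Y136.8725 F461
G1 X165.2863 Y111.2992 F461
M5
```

<svg xmlns="http://www.w3.org/2000/svg" width="183.8289mm" height="154.1727mm" viewBox="0 0 183.8289 154.1727">
  <polygon points="73.3112,39.8454 145.6879,39.8454 145.6879,84.4165 73.3112,84.4165" fill="none" stroke="#ff8800"/>
  <polyline points="31.4132,104.3868 24.5888,144.9975 56.5047,24.7296 75.5523,118.9507 147.9558,17.3002 165.2863,42.8735" fill="none" stroke="#ff8800"/>
</svg>

y_svg = 154.1727 − y_m. Every run uses S913, so all elements get stroke `#ff8800` (cut).

[1] closed run; points: 73.3112,39.8454 145.6879,39.8454 145.6879,84.4165 73.3112,84.4165

[2] open run; points: 31.4132,104.3868 24.5888,144.9975 56.5047,24.7296 75.5523,118.9507 147.9558,17.3002 165.2863,42.8735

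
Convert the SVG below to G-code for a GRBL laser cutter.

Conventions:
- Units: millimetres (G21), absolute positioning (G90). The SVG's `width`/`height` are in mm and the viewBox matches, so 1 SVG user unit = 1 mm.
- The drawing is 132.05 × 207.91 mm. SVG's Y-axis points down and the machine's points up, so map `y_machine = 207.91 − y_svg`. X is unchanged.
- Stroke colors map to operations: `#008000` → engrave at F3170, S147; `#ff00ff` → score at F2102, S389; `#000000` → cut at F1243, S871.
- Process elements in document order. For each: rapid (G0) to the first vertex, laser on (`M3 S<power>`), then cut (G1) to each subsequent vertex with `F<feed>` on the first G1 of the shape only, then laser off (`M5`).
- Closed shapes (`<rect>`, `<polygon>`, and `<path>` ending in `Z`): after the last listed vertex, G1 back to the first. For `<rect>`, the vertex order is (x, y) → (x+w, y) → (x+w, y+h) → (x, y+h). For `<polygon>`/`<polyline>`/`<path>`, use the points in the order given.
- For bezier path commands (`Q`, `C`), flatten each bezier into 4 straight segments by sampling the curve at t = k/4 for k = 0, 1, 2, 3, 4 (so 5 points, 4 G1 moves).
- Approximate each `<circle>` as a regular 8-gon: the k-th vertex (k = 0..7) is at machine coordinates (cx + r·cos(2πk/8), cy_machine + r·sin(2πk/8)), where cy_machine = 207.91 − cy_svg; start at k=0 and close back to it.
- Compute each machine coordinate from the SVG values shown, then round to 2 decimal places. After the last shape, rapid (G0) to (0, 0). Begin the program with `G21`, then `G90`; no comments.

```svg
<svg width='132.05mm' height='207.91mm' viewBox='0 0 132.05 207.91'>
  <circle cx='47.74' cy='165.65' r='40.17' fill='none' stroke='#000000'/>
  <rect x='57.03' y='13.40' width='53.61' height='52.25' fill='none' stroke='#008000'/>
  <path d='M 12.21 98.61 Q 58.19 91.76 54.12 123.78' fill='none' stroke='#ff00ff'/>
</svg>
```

viewBox `0 0 132.05 207.91` with mm width/height → 1 unit = 1 mm. Flip: y_m = 207.91 − y_svg.

**Shape 1** — `<circle>` circle, stroke `#000000` → cut (S871, F1243). Machine vertices: (87.91,42.26) → (76.14,70.66) → (47.74,82.43) → (19.34,70.66) → (7.57,42.26) → (19.34,13.86) → (47.74,2.09) → (76.14,13.86) → (87.91,42.26). Closed: final G1 returns to the first vertex.

**Shape 2** — `<rect>` rectangle, stroke `#008000` → engrave (S147, F3170). Machine vertices: (57.03,194.51) → (110.64,194.51) → (110.64,142.26) → (57.03,142.26) → (57.03,194.51). Closed: final G1 returns to the first vertex.

**Shape 3** — `<path>` quadratic bezier, stroke `#ff00ff` → score (S389, F2102). Control points (SVG): P0=(12.21,98.61), P1=(58.19,91.76), P2=(54.12,123.78); sampled at t=k/4. Machine vertices: (12.21,109.30) → (32.07,110.30) → (45.68,106.43) → (53.03,97.71) → (54.12,84.13). Open path.

G21
G90
G0 X87.91 Y42.26
M3 S871
G1 X76.14 Y70.66 F1243
G1 X47.74 Y82.43
G1 X19.34 Y70.66
G1 X7.57 Y42.26
G1 X19.34 Y13.86
G1 X47.74 Y2.09
G1 X76.14 Y13.86
G1 X87.91 Y42.26
M5
G0 X57.03 Y194.51
M3 S147
G1 X110.64 Y194.51 F3170
G1 X110.64 Y142.26
G1 X57.03 Y142.26
G1 X57.03 Y194.51
M5
G0 X12.21 Y109.30
M3 S389
G1 X32.07 Y110.30 F2102
G1 X45.68 Y106.43
G1 X53.03 Y97.71
G1 X54.12 Y84.13
M5
G0 X0.00 Y0.00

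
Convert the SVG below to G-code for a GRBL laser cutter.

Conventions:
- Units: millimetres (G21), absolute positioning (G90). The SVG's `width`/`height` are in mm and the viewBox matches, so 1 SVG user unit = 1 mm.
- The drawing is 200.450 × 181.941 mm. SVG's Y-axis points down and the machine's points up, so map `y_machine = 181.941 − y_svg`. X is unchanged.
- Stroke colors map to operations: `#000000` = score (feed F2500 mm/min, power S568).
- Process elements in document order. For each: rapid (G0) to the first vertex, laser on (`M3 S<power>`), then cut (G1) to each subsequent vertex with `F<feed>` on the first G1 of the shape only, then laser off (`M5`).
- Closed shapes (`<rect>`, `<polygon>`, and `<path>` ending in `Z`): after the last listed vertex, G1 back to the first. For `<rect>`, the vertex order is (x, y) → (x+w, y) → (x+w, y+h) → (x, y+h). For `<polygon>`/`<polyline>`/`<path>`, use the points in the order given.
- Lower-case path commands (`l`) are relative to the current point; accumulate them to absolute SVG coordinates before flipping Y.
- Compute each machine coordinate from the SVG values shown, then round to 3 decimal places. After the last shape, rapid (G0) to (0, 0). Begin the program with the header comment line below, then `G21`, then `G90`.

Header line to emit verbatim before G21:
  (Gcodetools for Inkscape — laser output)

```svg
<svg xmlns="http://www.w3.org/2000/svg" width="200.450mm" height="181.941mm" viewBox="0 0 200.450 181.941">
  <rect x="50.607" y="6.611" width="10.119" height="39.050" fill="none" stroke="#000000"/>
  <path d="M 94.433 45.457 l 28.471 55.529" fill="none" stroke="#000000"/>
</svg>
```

(Gcodetools for Inkscape — laser output)
G21
G90
G0 X50.607 Y175.330
M3 S568
G1 X60.726 Y175.330 F2500
G1 X60.726 Y136.280
G1 X50.607 Y136.280
G1 X50.607 Y175.330
M5
G0 X94.433 Y136.484
M3 S568
G1 X122.904 Y80.955 F2500
M5
G0 X0.000 Y0.000

viewBox `0 0 200.450 181.941` with mm width/height → 1 unit = 1 mm. Flip: y_m = 181.941 − y_svg.

**Shape 1** — `<rect>` rectangle, stroke `#000000` → score (S568, F2500). Machine vertices: (50.607,175.330) → (60.726,175.330) → (60.726,136.280) → (50.607,136.280) → (50.607,175.330). Closed: final G1 returns to the first vertex.

**Shape 2** — `<path>` line segment, stroke `#000000` → score (S568, F2500). Machine vertices: (94.433,136.484) → (122.904,80.955). Open path.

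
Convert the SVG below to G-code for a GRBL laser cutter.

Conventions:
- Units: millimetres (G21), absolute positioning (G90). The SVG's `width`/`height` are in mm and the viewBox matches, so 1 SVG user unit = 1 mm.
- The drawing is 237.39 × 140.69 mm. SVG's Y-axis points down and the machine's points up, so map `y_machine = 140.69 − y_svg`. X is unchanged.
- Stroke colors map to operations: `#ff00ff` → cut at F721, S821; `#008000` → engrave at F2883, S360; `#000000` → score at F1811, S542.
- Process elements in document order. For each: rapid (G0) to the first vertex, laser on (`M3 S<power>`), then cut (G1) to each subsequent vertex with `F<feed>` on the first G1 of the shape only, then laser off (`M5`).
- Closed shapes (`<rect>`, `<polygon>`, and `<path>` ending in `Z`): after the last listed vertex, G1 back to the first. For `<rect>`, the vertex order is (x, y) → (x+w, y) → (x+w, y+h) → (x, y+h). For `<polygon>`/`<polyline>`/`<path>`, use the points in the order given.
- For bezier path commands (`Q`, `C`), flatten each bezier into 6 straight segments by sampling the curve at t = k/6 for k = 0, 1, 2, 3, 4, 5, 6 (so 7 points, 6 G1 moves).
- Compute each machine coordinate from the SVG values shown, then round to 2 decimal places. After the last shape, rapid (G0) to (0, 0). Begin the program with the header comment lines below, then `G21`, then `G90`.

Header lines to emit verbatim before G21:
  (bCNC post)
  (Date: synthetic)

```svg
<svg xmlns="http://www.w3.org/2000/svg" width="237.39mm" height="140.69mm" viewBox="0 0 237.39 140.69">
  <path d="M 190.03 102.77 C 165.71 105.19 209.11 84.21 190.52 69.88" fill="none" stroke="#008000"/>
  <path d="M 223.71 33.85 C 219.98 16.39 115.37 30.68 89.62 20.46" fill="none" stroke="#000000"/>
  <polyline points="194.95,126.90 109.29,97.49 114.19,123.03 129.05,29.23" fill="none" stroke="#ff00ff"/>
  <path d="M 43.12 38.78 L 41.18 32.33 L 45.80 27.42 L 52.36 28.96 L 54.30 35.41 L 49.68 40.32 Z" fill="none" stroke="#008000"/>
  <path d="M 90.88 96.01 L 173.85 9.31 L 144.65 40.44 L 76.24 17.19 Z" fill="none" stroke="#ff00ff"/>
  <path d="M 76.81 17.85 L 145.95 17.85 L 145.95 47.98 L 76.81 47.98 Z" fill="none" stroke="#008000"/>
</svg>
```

Since the viewBox matches the mm dimensions, user units are millimetres directly. The only transform is the Y-flip y_m = 140.69 − y_svg.

Shape 1 is a cubic bezier drawn with `<path>`. Its stroke #008000 means engrave at S360, F2883. After flipping Y the toolpath is (190.03,37.92) → (182.91,38.52) → (183.48,42.19) → (188.13,48.08) → (193.25,55.38) → (195.25,63.23) → (190.52,70.81).

Shape 2 is a cubic bezier drawn with `<path>`. Its stroke #000000 means score at S542, F1811. After flipping Y the toolpath is (223.71,106.84) → (214.27,113.18) → (193.01,115.80) → (164.92,116.25) → (135.00,116.10) → (108.23,116.90) → (89.62,120.23).

Shape 3 is a open polyline drawn with `<polyline>`. Its stroke #ff00ff means cut at S821, F721. After flipping Y the toolpath is (194.95,13.79) → (109.29,43.20) → (114.19,17.66) → (129.05,111.46).

Shape 4 is a regular polygon drawn with `<path>`. Its stroke #008000 means engrave at S360, F2883. After flipping Y the toolpath is (43.12,101.91) → (41.18,108.36) → (45.80,113.27) → (52.36,111.73) → (54.30,105.28) → (49.68,100.37) → (43.12,101.91), returning to the start.

Shape 5 is a closed polygon drawn with `<path>`. Its stroke #ff00ff means cut at S821, F721. After flipping Y the toolpath is (90.88,44.68) → (173.85,131.38) → (144.65,100.25) → (76.24,123.50) → (90.88,44.68), returning to the start.

Shape 6 is a rectangle drawn with `<path>`. Its stroke #008000 means engrave at S360, F2883. After flipping Y the toolpath is (76.81,122.84) → (145.95,122.84) → (145.95,92.71) → (76.81,92.71) → (76.81,122.84), returning to the start.

(bCNC post)
(Date: synthetic)
G21
G90
G0 X190.03 Y37.92
M3 S360
G1 X182.91 Y38.52 F2883
G1 X183.48 Y42.19
G1 X188.13 Y48.08
G1 X193.25 Y55.38
G1 X195.25 Y63.23
G1 X190.52 Y70.81
M5
G0 X223.71 Y106.84
M3 S542
G1 X214.27 Y113.18 F1811
G1 X193.01 Y115.80
G1 X164.92 Y116.25
G1 X135.00 Y116.10
G1 X108.23 Y116.90
G1 X89.62 Y120.23
M5
G0 X194.95 Y13.79
M3 S821
G1 X109.29 Y43.20 F721
G1 X114.19 Y17.66
G1 X129.05 Y111.46
M5
G0 X43.12 Y101.91
M3 S360
G1 X41.18 Y108.36 F2883
G1 X45.80 Y113.27
G1 X52.36 Y111.73
G1 X54.30 Y105.28
G1 X49.68 Y100.37
G1 X43.12 Y101.91
M5
G0 X90.88 Y44.68
M3 S821
G1 X173.85 Y131.38 F721
G1 X144.65 Y100.25
G1 X76.24 Y123.50
G1 X90.88 Y44.68
M5
G0 X76.81 Y122.84
M3 S360
G1 X145.95 Y122.84 F2883
G1 X145.95 Y92.71
G1 X76.81 Y92.71
G1 X76.81 Y122.84
M5
G0 X0.00 Y0.00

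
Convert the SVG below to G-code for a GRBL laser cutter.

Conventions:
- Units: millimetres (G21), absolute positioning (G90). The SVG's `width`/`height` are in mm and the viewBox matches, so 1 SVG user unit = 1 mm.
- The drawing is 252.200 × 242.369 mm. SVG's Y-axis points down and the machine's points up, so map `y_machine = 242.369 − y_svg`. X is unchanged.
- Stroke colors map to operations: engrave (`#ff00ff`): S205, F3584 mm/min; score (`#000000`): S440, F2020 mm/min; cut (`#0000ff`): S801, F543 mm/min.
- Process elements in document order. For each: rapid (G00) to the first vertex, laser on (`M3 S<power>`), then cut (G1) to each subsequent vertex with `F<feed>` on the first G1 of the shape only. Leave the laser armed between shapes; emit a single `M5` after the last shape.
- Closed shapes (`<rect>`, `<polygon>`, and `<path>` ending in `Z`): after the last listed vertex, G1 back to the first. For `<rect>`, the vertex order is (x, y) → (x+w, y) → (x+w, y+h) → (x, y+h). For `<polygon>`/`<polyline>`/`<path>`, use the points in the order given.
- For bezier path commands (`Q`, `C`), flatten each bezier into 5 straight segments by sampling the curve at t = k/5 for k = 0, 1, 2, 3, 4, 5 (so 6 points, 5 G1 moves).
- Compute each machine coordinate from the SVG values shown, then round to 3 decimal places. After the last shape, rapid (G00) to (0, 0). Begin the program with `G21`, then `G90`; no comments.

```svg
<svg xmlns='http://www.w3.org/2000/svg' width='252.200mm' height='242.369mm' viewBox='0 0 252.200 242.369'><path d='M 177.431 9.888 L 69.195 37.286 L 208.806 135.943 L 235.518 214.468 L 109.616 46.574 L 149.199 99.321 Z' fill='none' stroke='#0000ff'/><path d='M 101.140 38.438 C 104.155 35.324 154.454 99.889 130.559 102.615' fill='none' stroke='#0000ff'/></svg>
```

viewBox `0 0 252.200 242.369` with mm width/height → 1 unit = 1 mm. Flip: y_m = 242.369 − y_svg.

**Shape 1** — `<path>` closed polygon, stroke `#0000ff` → cut (S801, F543). Machine vertices: (177.431,232.481) → (69.195,205.083) → (208.806,106.426) → (235.518,27.901) → (109.616,195.795) → (149.199,143.048) → (177.431,232.481). Closed: final G1 returns to the first vertex.

**Shape 2** — `<path>` cubic bezier, stroke `#0000ff` → cut (S801, F543). Control points (SVG): P0=(101.140,38.438), P1=(104.155,35.324), P2=(154.454,99.889), P3=(130.559,102.615); sampled at t=k/5. Machine vertices: (101.140,203.931) → (107.651,198.714) → (119.680,183.471) → (131.394,164.419) → (136.965,147.774) → (130.559,139.754). Open path.

G21
G90
G00 X177.431 Y232.481
M3 S801
G1 X69.195 Y205.083 F543
G1 X208.806 Y106.426
G1 X235.518 Y27.901
G1 X109.616 Y195.795
G1 X149.199 Y143.048
G1 X177.431 Y232.481
G00 X101.140 Y203.931
M3 S801
G1 X107.651 Y198.714 F543
G1 X119.680 Y183.471
G1 X131.394 Y164.419
G1 X136.965 Y147.774
G1 X130.559 Y139.754
M5
G00 X0.000 Y0.000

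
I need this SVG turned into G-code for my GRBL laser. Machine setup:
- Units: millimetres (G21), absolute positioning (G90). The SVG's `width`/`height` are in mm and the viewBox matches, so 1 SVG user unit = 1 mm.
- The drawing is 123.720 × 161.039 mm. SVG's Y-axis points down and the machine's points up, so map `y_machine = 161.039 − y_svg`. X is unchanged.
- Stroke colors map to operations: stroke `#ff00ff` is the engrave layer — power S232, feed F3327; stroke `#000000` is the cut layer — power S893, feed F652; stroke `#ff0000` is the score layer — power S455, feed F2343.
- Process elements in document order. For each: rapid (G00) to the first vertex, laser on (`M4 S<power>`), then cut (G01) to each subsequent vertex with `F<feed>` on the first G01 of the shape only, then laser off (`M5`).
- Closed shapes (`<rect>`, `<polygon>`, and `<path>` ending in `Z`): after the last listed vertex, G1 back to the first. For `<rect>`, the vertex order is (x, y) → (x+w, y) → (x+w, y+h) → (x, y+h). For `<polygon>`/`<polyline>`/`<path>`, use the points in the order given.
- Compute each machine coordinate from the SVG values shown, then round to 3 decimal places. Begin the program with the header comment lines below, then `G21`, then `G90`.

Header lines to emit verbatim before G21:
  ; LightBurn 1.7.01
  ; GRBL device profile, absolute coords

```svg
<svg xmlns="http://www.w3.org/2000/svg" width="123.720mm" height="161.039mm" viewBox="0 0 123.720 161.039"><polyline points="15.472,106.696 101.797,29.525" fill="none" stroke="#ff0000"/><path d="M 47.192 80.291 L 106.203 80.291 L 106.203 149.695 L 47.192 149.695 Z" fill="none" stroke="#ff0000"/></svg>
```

; LightBurn 1.7.01
; GRBL device profile, absolute coords
G21
G90
G00 X15.472 Y54.343
M4 S455
G01 X101.797 Y131.514 F2343
M5
G00 X47.192 Y80.748
M4 S455
G01 X106.203 Y80.748 F2343
G01 X106.203 Y11.344
G01 X47.192 Y11.344
G01 X47.192 Y80.748
M5

viewBox `0 0 123.720 161.039` with mm width/height → 1 unit = 1 mm. Flip: y_m = 161.039 − y_svg.

**Shape 1** — `<polyline>` line segment, stroke `#ff0000` → score (S455, F2343). Machine vertices: (15.472,54.343) → (101.797,131.514). Open path.

**Shape 2** — `<path>` rectangle, stroke `#ff0000` → score (S455, F2343). Machine vertices: (47.192,80.748) → (106.203,80.748) → (106.203,11.344) → (47.192,11.344) → (47.192,80.748). Closed: final G1 returns to the first vertex.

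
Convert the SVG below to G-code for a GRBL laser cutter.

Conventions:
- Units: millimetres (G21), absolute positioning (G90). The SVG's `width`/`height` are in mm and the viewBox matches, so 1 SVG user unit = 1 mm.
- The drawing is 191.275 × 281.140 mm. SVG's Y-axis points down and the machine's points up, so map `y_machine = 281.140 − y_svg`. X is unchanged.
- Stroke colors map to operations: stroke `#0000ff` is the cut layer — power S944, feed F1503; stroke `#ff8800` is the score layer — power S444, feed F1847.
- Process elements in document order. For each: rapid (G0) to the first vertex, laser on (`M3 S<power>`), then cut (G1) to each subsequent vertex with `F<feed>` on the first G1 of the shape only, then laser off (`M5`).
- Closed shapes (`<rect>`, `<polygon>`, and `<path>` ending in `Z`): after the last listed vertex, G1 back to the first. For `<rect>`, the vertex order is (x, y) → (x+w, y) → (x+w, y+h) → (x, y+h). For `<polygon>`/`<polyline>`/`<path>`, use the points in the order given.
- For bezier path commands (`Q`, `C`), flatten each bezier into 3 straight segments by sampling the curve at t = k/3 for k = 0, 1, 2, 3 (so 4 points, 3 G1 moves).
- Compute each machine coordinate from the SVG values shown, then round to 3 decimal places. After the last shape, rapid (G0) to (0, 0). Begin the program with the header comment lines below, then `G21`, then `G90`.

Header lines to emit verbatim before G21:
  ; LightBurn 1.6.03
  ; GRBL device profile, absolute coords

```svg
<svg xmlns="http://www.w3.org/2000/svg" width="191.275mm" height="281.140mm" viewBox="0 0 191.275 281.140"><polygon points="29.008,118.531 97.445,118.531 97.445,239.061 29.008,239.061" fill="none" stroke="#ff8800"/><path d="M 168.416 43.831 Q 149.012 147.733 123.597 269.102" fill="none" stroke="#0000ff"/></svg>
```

1 u = 1 mm; y_m = 281.140 − y.

[1] `<polygon>` rectangle, #ff8800→score S444 F1847: (29.008,162.609) → (97.445,162.609) → (97.445,42.079) → (29.008,42.079) → (29.008,162.609) (closed)

[2] `<path>` quadratic bezier, #0000ff→cut S944 F1503: (168.416,237.309) → (154.812,166.100) → (139.872,91.010) → (123.597,12.038)

; LightBurn 1.6.03
; GRBL device profile, absolute coords
G21
G90
G0 X29.008 Y162.609
M3 S444
G1 X97.445 Y162.609 F1847
G1 X97.445 Y42.079
G1 X29.008 Y42.079
G1 X29.008 Y162.609
M5
G0 X168.416 Y237.309
M3 S944
G1 X154.812 Y166.100 F1503
G1 X139.872 Y91.010
G1 X123.597 Y12.038
M5
G0 X0.000 Y0.000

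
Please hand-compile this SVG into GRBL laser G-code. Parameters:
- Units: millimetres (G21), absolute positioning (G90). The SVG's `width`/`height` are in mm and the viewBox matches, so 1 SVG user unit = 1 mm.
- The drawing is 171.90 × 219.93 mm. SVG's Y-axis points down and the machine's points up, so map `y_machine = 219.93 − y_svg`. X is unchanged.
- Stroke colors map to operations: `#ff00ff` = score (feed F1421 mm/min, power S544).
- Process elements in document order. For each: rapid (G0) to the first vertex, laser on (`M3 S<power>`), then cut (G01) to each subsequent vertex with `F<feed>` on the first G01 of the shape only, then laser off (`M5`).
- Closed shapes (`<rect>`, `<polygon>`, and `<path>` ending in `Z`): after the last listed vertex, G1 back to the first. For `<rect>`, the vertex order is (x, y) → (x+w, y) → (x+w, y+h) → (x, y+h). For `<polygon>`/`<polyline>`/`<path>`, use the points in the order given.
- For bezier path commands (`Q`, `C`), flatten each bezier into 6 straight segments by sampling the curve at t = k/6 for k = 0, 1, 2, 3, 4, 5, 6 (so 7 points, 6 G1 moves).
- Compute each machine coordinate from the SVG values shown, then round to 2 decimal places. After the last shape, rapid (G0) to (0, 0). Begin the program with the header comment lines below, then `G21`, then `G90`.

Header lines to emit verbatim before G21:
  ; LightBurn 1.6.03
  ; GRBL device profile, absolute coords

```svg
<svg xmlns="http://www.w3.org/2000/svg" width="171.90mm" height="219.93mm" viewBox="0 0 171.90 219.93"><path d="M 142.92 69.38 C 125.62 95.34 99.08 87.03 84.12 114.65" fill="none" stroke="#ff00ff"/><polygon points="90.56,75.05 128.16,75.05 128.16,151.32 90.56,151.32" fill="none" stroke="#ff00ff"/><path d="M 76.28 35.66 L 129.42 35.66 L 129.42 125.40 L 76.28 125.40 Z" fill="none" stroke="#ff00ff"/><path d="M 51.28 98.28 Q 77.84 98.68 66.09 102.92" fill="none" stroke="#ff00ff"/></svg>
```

1 u = 1 mm; y_m = 219.93 − y.

[1] `<path>` cubic bezier, #ff00ff→score S544 F1421: (142.92,150.55) → (133.60,140.10) → (123.31,133.41) → (112.64,128.54) → (102.17,123.52) → (92.47,116.42) → (84.12,105.28)

[2] `<polygon>` rectangle, #ff00ff→score S544 F1421: (90.56,144.88) → (128.16,144.88) → (128.16,68.61) → (90.56,68.61) → (90.56,144.88) (closed)

[3] `<path>` rectangle, #ff00ff→score S544 F1421: (76.28,184.27) → (129.42,184.27) → (129.42,94.53) → (76.28,94.53) → (76.28,184.27) (closed)

[4] `<path>` quadratic bezier, #ff00ff→score S544 F1421: (51.28,121.65) → (59.07,121.41) → (64.73,120.96) → (68.26,120.29) → (69.67,119.41) → (68.94,118.32) → (66.09,117.01)

; LightBurn 1.6.03
; GRBL device profile, absolute coords
G21
G90
G0 X142.92 Y150.55
M3 S544
G01 X133.60 Y140.10 F1421
G01 X123.31 Y133.41
G01 X112.64 Y128.54
G01 X102.17 Y123.52
G01 X92.47 Y116.42
G01 X84.12 Y105.28
M5
G0 X90.56 Y144.88
M3 S544
G01 X128.16 Y144.88 F1421
G01 X128.16 Y68.61
G01 X90.56 Y68.61
G01 X90.56 Y144.88
M5
G0 X76.28 Y184.27
M3 S544
G01 X129.42 Y184.27 F1421
G01 X129.42 Y94.53
G01 X76.28 Y94.53
G01 X76.28 Y184.27
M5
G0 X51.28 Y121.65
M3 S544
G01 X59.07 Y121.41 F1421
G01 X64.73 Y120.96
G01 X68.26 Y120.29
G01 X69.67 Y119.41
G01 X68.94 Y118.32
G01 X66.09 Y117.01
M5
G0 X0.00 Y0.00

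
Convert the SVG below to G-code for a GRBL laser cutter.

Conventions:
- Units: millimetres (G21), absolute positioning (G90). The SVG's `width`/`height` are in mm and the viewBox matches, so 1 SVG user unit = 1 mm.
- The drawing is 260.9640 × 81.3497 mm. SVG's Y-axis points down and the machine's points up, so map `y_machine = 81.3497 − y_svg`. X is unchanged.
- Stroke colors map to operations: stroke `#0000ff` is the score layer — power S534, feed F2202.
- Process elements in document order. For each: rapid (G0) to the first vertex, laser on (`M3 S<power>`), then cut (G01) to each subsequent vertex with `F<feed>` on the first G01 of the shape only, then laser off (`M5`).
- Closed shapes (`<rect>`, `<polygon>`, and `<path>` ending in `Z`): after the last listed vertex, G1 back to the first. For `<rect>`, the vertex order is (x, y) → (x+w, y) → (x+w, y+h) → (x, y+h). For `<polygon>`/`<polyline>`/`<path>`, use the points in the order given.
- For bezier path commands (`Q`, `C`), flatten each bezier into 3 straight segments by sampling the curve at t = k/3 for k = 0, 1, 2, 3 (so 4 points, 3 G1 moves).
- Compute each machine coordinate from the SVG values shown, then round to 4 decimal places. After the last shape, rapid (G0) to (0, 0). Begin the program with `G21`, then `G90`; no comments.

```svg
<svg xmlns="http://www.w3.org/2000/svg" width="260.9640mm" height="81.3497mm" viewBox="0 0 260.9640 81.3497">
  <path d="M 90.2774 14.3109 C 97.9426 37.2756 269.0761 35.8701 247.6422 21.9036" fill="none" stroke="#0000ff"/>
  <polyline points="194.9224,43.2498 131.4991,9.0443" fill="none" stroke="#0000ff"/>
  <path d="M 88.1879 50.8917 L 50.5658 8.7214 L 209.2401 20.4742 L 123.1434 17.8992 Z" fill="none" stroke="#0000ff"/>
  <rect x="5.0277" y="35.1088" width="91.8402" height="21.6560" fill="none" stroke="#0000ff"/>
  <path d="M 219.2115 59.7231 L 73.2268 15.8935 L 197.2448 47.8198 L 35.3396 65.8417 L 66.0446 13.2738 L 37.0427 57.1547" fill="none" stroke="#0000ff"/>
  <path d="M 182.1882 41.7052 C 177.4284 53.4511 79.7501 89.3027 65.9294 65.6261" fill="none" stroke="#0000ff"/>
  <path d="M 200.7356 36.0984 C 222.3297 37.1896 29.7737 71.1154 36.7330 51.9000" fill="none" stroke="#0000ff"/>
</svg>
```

Since the viewBox matches the mm dimensions, user units are millimetres directly. The only transform is the Y-flip y_m = 81.3497 − y_svg.

Shape 1 is a cubic bezier drawn with `<path>`. Its stroke #0000ff means score at S534, F2202. After flipping Y the toolpath is (90.2774,67.0388) → (139.2455,51.7601) → (218.0735,50.1040) → (247.6422,59.4461).

Shape 2 is a line segment drawn with `<polyline>`. Its stroke #0000ff means score at S534, F2202. After flipping Y the toolpath is (194.9224,38.0999) → (131.4991,72.3054).

Shape 3 is a closed polygon drawn with `<path>`. Its stroke #0000ff means score at S534, F2202. After flipping Y the toolpath is (88.1879,30.4580) → (50.5658,72.6283) → (209.2401,60.8755) → (123.1434,63.4505) → (88.1879,30.4580), returning to the start.

Shape 4 is a rectangle drawn with `<rect>`. Its stroke #0000ff means score at S534, F2202. After flipping Y the toolpath is (5.0277,46.2409) → (96.8679,46.2409) → (96.8679,24.5849) → (5.0277,24.5849) → (5.0277,46.2409), returning to the start.

Shape 5 is a open polyline drawn with `<path>`. Its stroke #0000ff means score at S534, F2202. After flipping Y the toolpath is (219.2115,21.6266) → (73.2268,65.4562) → (197.2448,33.5299) → (35.3396,15.5080) → (66.0446,68.0759) → (37.0427,24.1950).

Shape 6 is a cubic bezier drawn with `<path>`. Its stroke #0000ff means score at S534, F2202. After flipping Y the toolpath is (182.1882,39.6445) → (153.0028,22.9609) → (101.1554,8.7922) → (65.9294,15.7236).

Shape 7 is a cubic bezier drawn with `<path>`. Its stroke #0000ff means score at S534, F2202. After flipping Y the toolpath is (200.7356,45.2513) → (166.2673,36.3995) → (80.9579,24.7637) → (36.7330,29.4497).

G21
G90
G0 X90.2774 Y67.0388
M3 S534
G01 X139.2455 Y51.7601 F2202
G01 X218.0735 Y50.1040
G01 X247.6422 Y59.4461
M5
G0 X194.9224 Y38.0999
M3 S534
G01 X131.4991 Y72.3054 F2202
M5
G0 X88.1879 Y30.4580
M3 S534
G01 X50.5658 Y72.6283 F2202
G01 X209.2401 Y60.8755
G01 X123.1434 Y63.4505
G01 X88.1879 Y30.4580
M5
G0 X5.0277 Y46.2409
M3 S534
G01 X96.8679 Y46.2409 F2202
G01 X96.8679 Y24.5849
G01 X5.0277 Y24.5849
G01 X5.0277 Y46.2409
M5
G0 X219.2115 Y21.6266
M3 S534
G01 X73.2268 Y65.4562 F2202
G01 X197.2448 Y33.5299
G01 X35.3396 Y15.5080
G01 X66.0446 Y68.0759
G01 X37.0427 Y24.1950
M5
G0 X182.1882 Y39.6445
M3 S534
G01 X153.0028 Y22.9609 F2202
G01 X101.1554 Y8.7922
G01 X65.9294 Y15.7236
M5
G0 X200.7356 Y45.2513
M3 S534
G01 X166.2673 Y36.3995 F2202
G01 X80.9579 Y24.7637
G01 X36.7330 Y29.4497
M5
G0 X0.0000 Y0.0000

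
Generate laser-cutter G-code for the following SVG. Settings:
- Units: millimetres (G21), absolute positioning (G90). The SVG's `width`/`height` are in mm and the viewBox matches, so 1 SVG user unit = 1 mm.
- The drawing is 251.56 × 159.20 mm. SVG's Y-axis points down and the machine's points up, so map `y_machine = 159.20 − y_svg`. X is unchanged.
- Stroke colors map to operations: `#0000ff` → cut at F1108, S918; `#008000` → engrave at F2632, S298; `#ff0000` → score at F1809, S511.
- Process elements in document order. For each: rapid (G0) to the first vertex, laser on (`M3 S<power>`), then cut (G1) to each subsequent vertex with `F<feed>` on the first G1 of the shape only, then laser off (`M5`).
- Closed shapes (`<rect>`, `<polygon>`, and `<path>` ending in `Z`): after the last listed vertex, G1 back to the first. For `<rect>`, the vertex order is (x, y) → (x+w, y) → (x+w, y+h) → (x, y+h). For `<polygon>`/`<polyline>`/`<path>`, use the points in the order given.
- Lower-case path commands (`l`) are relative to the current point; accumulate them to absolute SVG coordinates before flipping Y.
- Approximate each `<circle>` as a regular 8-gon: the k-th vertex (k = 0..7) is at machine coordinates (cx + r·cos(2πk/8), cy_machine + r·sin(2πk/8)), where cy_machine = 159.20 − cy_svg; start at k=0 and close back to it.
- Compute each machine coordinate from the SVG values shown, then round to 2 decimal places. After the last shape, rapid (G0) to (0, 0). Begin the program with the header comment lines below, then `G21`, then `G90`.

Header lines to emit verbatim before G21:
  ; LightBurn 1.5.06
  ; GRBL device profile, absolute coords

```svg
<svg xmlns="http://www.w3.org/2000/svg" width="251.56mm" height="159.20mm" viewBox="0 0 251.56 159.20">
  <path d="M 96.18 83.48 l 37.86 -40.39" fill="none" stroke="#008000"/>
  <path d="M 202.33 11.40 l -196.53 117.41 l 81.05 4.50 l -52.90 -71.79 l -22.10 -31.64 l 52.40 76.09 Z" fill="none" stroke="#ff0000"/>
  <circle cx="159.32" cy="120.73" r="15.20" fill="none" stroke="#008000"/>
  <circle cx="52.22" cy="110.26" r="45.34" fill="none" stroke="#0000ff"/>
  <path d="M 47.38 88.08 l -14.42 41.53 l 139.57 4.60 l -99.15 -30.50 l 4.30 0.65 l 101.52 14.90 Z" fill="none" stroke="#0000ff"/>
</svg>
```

Since the viewBox matches the mm dimensions, user units are millimetres directly. The only transform is the Y-flip y_m = 159.20 − y_svg.

Shape 1 is a line segment drawn with `<path>`. Its stroke #008000 means engrave at S298, F2632. After flipping Y the toolpath is (96.18,75.72) → (134.04,116.11).

Shape 2 is a closed polygon drawn with `<path>`. Its stroke #ff0000 means score at S511, F1809. After flipping Y the toolpath is (202.33,147.80) → (5.80,30.39) → (86.85,25.89) → (33.95,97.68) → (11.85,129.32) → (64.25,53.23) → (202.33,147.80), returning to the start.

Shape 3 is a circle drawn with `<circle>`. Its stroke #008000 means engrave at S298, F2632. After flipping Y the toolpath is (174.52,38.47) → (170.07,49.22) → (159.32,53.67) → (148.57,49.22) → (144.12,38.47) → (148.57,27.72) → (159.32,23.27) → (170.07,27.72) → (174.52,38.47), returning to the start.

Shape 4 is a circle drawn with `<circle>`. Its stroke #0000ff means cut at S918, F1108. After flipping Y the toolpath is (97.56,48.94) → (84.28,81.00) → (52.22,94.28) → (20.16,81.00) → (6.88,48.94) → (20.16,16.88) → (52.22,3.60) → (84.28,16.88) → (97.56,48.94), returning to the start.

Shape 5 is a closed polygon drawn with `<path>`. Its stroke #0000ff means cut at S918, F1108. After flipping Y the toolpath is (47.38,71.12) → (32.96,29.59) → (172.53,24.99) → (73.38,55.49) → (77.68,54.84) → (179.20,39.94) → (47.38,71.12), returning to the start.

; LightBurn 1.5.06
; GRBL device profile, absolute coords
G21
G90
G0 X96.18 Y75.72
M3 S298
G1 X134.04 Y116.11 F2632
M5
G0 X202.33 Y147.80
M3 S511
G1 X5.80 Y30.39 F1809
G1 X86.85 Y25.89
G1 X33.95 Y97.68
G1 X11.85 Y129.32
G1 X64.25 Y53.23
G1 X202.33 Y147.80
M5
G0 X174.52 Y38.47
M3 S298
G1 X170.07 Y49.22 F2632
G1 X159.32 Y53.67
G1 X148.57 Y49.22
G1 X144.12 Y38.47
G1 X148.57 Y27.72
G1 X159.32 Y23.27
G1 X170.07 Y27.72
G1 X174.52 Y38.47
M5
G0 X97.56 Y48.94
M3 S918
G1 X84.28 Y81.00 F1108
G1 X52.22 Y94.28
G1 X20.16 Y81.00
G1 X6.88 Y48.94
G1 X20.16 Y16.88
G1 X52.22 Y3.60
G1 X84.28 Y16.88
G1 X97.56 Y48.94
M5
G0 X47.38 Y71.12
M3 S918
G1 X32.96 Y29.59 F1108
G1 X172.53 Y24.99
G1 X73.38 Y55.49
G1 X77.68 Y54.84
G1 X179.20 Y39.94
G1 X47.38 Y71.12
M5
G0 X0.00 Y0.00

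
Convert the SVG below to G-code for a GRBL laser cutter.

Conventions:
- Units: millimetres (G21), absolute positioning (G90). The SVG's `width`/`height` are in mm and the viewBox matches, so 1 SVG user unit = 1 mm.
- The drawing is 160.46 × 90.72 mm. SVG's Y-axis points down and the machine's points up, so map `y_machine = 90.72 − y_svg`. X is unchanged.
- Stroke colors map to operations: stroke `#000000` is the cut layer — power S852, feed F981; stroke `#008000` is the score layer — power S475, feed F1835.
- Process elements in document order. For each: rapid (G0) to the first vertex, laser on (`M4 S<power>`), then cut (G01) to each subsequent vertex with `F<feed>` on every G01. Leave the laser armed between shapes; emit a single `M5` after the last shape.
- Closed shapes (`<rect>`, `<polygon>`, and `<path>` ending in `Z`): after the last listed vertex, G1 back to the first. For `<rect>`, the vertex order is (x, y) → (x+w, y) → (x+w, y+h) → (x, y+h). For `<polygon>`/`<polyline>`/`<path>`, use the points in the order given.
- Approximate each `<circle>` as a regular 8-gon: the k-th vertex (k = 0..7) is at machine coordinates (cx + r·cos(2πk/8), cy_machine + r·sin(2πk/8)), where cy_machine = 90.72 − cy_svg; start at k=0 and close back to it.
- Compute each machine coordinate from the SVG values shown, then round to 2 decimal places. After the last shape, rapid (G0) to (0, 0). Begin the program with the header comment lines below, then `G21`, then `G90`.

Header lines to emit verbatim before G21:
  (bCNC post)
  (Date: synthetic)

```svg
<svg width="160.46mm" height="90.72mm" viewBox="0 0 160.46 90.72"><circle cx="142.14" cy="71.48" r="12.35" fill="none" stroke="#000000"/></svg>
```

(bCNC post)
(Date: synthetic)
G21
G90
G0 X154.49 Y19.24
M4 S852
G01 X150.87 Y27.97 F981
G01 X142.14 Y31.59 F981
G01 X133.41 Y27.97 F981
G01 X129.79 Y19.24 F981
G01 X133.41 Y10.51 F981
G01 X142.14 Y6.89 F981
G01 X150.87 Y10.51 F981
G01 X154.49 Y19.24 F981
M5
G0 X0.00 Y0.00

1 u = 1 mm; y_m = 90.72 − y.

[1] `<circle>` circle, #000000→cut S852 F981: (154.49,19.24) → (150.87,27.97) → (142.14,31.59) → (133.41,27.97) → (129.79,19.24) → (133.41,10.51) → (142.14,6.89) → (150.87,10.51) → (154.49,19.24) (closed)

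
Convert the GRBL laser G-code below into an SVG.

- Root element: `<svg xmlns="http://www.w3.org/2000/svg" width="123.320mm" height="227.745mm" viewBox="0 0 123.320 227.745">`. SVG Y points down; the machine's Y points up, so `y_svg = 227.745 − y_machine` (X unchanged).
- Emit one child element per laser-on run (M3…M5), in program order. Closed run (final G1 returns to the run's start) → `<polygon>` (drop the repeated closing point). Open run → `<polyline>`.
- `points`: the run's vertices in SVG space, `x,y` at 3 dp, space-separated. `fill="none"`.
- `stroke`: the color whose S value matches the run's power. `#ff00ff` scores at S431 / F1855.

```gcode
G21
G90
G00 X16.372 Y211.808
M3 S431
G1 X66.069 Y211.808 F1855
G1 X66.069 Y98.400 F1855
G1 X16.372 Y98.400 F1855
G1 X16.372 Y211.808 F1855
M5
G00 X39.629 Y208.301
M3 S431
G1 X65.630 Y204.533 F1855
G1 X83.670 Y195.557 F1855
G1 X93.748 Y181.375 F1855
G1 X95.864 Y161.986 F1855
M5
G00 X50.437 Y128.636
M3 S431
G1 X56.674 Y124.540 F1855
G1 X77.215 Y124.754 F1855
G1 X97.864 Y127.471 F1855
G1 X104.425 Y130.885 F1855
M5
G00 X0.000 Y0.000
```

y_svg = 227.745 − y_m. Every run uses S431, so all elements get stroke `#ff00ff` (score).

[1] closed run; points: 16.372,15.937 66.069,15.937 66.069,129.345 16.372,129.345

[2] open run; points: 39.629,19.444 65.630,23.212 83.670,32.188 93.748,46.370 95.864,65.759

[3] open run; points: 50.437,99.109 56.674,103.205 77.215,102.991 97.864,100.274 104.425,96.860

<svg xmlns="http://www.w3.org/2000/svg" width="123.320mm" height="227.745mm" viewBox="0 0 123.320 227.745">
  <polygon points="16.372,15.937 66.069,15.937 66.069,129.345 16.372,129.345" fill="none" stroke="#ff00ff"/>
  <polyline points="39.629,19.444 65.630,23.212 83.670,32.188 93.748,46.370 95.864,65.759" fill="none" stroke="#ff00ff"/>
  <polyline points="50.437,99.109 56.674,103.205 77.215,102.991 97.864,100.274 104.425,96.860" fill="none" stroke="#ff00ff"/>
</svg>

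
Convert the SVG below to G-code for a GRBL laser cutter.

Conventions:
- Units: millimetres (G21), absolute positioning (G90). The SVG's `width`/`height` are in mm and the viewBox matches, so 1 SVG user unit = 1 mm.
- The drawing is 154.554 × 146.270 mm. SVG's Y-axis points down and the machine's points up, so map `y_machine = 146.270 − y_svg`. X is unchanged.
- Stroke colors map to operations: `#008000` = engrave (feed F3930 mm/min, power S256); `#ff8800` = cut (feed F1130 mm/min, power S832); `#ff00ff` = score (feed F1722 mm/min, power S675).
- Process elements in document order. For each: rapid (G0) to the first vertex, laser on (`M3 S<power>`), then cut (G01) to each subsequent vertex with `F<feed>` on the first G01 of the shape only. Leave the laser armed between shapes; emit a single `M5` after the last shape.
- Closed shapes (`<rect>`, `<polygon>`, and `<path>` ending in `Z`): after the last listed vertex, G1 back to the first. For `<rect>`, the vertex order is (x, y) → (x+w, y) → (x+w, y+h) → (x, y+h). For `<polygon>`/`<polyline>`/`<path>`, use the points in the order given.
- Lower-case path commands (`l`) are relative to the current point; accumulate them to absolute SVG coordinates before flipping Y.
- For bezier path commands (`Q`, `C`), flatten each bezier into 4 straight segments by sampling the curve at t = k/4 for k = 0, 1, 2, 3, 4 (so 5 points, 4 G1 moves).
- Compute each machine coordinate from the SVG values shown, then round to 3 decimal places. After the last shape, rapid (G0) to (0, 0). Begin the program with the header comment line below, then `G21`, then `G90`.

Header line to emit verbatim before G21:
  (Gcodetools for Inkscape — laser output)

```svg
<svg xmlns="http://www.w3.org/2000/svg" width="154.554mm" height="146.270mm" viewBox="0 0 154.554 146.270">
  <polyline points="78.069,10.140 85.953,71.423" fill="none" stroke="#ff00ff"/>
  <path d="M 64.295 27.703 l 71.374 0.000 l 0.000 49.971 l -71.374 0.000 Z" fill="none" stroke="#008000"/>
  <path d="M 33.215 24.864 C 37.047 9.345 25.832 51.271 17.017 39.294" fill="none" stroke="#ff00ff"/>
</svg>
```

1 u = 1 mm; y_m = 146.270 − y.

[1] `<polyline>` line segment, #ff00ff→score S675 F1722: (78.069,136.130) → (85.953,74.847)

[2] `<path>` rectangle, #008000→engrave S256 F3930: (64.295,118.567) → (135.669,118.567) → (135.669,68.596) → (64.295,68.596) → (64.295,118.567) (closed)

[3] `<path>` cubic bezier, #ff00ff→score S675 F1722: (33.215,121.406) → (33.540,124.014) → (29.859,115.519) → (23.806,106.360) → (17.017,106.976)

(Gcodetools for Inkscape — laser output)
G21
G90
G0 X78.069 Y136.130
M3 S675
G01 X85.953 Y74.847 F1722
G0 X64.295 Y118.567
M3 S256
G01 X135.669 Y118.567 F3930
G01 X135.669 Y68.596
G01 X64.295 Y68.596
G01 X64.295 Y118.567
G0 X33.215 Y121.406
M3 S675
G01 X33.540 Y124.014 F1722
G01 X29.859 Y115.519
G01 X23.806 Y106.360
G01 X17.017 Y106.976
M5
G0 X0.000 Y0.000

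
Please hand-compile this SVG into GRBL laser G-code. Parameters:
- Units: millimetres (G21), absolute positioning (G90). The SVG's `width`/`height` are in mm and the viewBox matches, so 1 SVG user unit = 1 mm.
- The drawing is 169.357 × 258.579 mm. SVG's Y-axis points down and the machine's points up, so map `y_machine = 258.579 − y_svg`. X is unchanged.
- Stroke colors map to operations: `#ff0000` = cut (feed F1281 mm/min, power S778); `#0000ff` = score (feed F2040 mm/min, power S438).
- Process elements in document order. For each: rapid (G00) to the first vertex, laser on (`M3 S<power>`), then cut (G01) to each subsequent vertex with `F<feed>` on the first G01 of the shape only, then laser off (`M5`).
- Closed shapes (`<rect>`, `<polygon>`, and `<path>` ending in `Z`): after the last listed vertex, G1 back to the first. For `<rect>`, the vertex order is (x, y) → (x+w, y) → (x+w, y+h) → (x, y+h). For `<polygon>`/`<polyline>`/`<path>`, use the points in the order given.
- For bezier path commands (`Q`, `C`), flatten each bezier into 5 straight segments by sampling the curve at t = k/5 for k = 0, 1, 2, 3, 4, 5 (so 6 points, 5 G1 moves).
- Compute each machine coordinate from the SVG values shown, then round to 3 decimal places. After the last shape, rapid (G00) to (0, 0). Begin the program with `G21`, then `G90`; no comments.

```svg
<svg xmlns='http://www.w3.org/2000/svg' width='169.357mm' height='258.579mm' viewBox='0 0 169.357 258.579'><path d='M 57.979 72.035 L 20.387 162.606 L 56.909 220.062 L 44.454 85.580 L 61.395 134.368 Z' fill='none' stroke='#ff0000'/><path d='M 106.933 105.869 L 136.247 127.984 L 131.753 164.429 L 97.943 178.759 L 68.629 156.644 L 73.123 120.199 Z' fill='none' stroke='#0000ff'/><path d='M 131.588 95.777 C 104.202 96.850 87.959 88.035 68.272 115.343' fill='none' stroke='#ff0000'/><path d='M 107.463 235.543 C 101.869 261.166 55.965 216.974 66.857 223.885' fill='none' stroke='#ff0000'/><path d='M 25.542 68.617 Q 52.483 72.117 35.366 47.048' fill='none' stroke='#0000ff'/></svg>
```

G21
G90
G00 X57.979 Y186.544
M3 S778
G01 X20.387 Y95.973 F1281
G01 X56.909 Y38.517
G01 X44.454 Y172.999
G01 X61.395 Y124.211
G01 X57.979 Y186.544
M5
G00 X106.933 Y152.710
M3 S438
G01 X136.247 Y130.595 F2040
G01 X131.753 Y94.150
G01 X97.943 Y79.820
G01 X68.629 Y101.935
G01 X73.123 Y138.380
G01 X106.933 Y152.710
M5
G00 X131.588 Y162.802
M3 S778
G01 X116.377 Y162.977 F1281
G01 X103.140 Y163.316
G01 X91.177 Y161.611
G01 X79.788 Y155.654
G01 X68.272 Y143.236
M5
G00 X107.463 Y23.036
M3 S778
G01 X100.046 Y15.073 F1281
G01 X87.616 Y18.061
G01 X74.834 Y26.197
G01 X66.360 Y33.676
G01 X66.857 Y34.694
M5
G00 X25.542 Y189.962
M3 S438
G01 X34.556 Y189.705 F2040
G01 X40.046 Y191.733
G01 X42.010 Y196.047
G01 X40.450 Y202.646
G01 X35.366 Y211.531
M5
G00 X0.000 Y0.000

Since the viewBox matches the mm dimensions, user units are millimetres directly. The only transform is the Y-flip y_m = 258.579 − y_svg.

Shape 1 is a closed polygon drawn with `<path>`. Its stroke #ff0000 means cut at S778, F1281. After flipping Y the toolpath is (57.979,186.544) → (20.387,95.973) → (56.909,38.517) → (44.454,172.999) → (61.395,124.211) → (57.979,186.544), returning to the start.

Shape 2 is a regular polygon drawn with `<path>`. Its stroke #0000ff means score at S438, F2040. After flipping Y the toolpath is (106.933,152.710) → (136.247,130.595) → (131.753,94.150) → (97.943,79.820) → (68.629,101.935) → (73.123,138.380) → (106.933,152.710), returning to the start.

Shape 3 is a cubic bezier drawn with `<path>`. Its stroke #ff0000 means cut at S778, F1281. After flipping Y the toolpath is (131.588,162.802) → (116.377,162.977) → (103.140,163.316) → (91.177,161.611) → (79.788,155.654) → (68.272,143.236).

Shape 4 is a cubic bezier drawn with `<path>`. Its stroke #ff0000 means cut at S778, F1281. After flipping Y the toolpath is (107.463,23.036) → (100.046,15.073) → (87.616,18.061) → (74.834,26.197) → (66.360,33.676) → (66.857,34.694).

Shape 5 is a quadratic bezier drawn with `<path>`. Its stroke #0000ff means score at S438, F2040. After flipping Y the toolpath is (25.542,189.962) → (34.556,189.705) → (40.046,191.733) → (42.010,196.047) → (40.450,202.646) → (35.366,211.531).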